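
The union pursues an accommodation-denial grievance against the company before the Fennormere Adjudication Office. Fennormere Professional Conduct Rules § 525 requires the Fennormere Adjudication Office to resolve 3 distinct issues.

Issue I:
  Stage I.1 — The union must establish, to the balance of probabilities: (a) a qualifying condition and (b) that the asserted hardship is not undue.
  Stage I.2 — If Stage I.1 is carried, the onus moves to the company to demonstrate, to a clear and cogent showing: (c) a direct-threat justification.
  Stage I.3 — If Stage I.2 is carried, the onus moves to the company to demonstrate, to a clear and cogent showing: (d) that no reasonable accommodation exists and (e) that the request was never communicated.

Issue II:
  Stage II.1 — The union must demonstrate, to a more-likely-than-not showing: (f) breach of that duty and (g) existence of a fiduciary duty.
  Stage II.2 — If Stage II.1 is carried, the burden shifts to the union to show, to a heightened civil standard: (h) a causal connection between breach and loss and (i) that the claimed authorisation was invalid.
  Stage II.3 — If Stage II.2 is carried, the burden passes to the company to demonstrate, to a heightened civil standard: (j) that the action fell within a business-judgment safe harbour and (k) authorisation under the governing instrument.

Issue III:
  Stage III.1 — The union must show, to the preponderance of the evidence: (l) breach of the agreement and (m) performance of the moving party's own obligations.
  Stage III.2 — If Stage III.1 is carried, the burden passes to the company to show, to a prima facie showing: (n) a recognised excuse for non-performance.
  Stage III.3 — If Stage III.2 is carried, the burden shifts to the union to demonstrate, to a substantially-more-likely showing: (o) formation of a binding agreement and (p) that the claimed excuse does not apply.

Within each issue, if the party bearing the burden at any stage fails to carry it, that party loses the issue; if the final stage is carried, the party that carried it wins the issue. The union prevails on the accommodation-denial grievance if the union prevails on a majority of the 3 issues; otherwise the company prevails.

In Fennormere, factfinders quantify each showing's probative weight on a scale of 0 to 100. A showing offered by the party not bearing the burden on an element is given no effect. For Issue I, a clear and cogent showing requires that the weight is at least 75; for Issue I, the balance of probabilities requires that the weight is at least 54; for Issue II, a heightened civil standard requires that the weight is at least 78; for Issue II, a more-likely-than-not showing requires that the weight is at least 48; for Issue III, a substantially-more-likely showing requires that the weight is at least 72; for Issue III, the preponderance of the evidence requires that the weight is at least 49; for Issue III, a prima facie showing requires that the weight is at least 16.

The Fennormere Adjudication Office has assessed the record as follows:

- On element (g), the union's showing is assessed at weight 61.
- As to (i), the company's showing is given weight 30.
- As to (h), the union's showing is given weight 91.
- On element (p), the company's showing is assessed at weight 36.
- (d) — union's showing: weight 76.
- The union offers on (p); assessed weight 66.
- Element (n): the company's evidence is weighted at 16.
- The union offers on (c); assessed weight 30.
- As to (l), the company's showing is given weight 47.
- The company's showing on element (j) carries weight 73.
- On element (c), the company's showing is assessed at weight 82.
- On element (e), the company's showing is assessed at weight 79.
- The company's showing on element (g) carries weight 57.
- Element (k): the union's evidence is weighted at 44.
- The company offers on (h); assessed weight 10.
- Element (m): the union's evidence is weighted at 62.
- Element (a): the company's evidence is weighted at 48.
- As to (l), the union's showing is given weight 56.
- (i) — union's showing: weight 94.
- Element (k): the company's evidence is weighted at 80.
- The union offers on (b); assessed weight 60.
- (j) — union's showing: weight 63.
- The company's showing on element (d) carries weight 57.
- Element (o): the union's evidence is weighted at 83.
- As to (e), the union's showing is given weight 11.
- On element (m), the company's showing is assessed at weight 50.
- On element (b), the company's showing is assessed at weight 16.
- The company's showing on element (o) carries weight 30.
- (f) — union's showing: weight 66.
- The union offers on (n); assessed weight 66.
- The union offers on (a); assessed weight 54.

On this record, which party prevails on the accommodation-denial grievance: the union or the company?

union

— Issue I —
Stage I.1 — burden on union; standard: the balance of probabilities (weight is at least 54).
    (a): 54 (company's 48 disregarded) ≥ 54 [met]
    (b): 60 (company's 16 disregarded) ≥ 54 [met]
  Stage I.1 carried; the burden shifts to the company.
Stage I.2 — burden on company; standard: a clear and cogent showing (weight is at least 75).
    (c): 82 (union's 30 disregarded) ≥ 75 [met]
  All elements met. The company retains the burden for Stage I.3.
Stage I.3 — burden on company; standard: a clear and cogent showing (weight is at least 75).
    (d): 57 (union's 76 disregarded) < 75 [not met]
    (e): 79 (union's 11 disregarded) ≥ 75 [met]
  The company does not carry Stage I.3.
So the union prevails on this issue.
— Issue II —
At Stage II.1 the union must meet a more-likely-than-not showing (weight is at least 48): on (f) the weight is 66, which does reach 48, so (f) meets the standard; on (g) the weight is 61 (the company's 57 is given no effect), ≥ 48, so (g) meets the standard.
  All elements met. The union retains the burden for Stage II.2.
At Stage II.2 the union must meet a heightened civil standard (weight is at least 78): on (h) the weight is 91 (the company's 10 is given no effect), ≥ 78, so (h) meets the standard; on (i) the weight is 94 (the company's 30 is given no effect), ≥ 78, so (i) meets the standard.
  All elements met. The burden passes to the company.
At Stage II.3 the company must meet a heightened civil standard (weight is at least 78): on (j) the weight is 73 (the union's 63 is given no effect), which does not reach 78, so (j) does not meet the standard; on (k) the weight is 80 (the union's 44 is given no effect), which does reach 78, so (k) meets the standard.
  Stage II.3 not carried; the company fails its burden.
The union prevails on this issue.
— Issue III —
At Stage III.1 the union must meet the preponderance of the evidence (weight is at least 49): on (l) the weight is 56 (the company's 47 is given no effect), which does reach 49, so (l) meets the standard; on (m) the weight is 62 (the company's 50 is given no effect), ≥ 49, so (m) meets the standard.
  Stage III.1 is satisfied; the onus moves to the company.
At Stage III.2 the company must meet a prima facie showing (weight is at least 16): on (n) the weight is 16 (the union's 66 is given no effect), ≥ 16, so (n) meets the standard.
  Stage III.2 is satisfied; the onus moves to the union.
At Stage III.3 the union must meet a substantially-more-likely showing (weight is at least 72): on (o) the weight is 83 (the company's 30 is given no effect), which does reach 72, so (o) meets the standard; on (p) the weight is 66 (the company's 36 is given no effect), < 72, so (p) does not meet the standard.
  The union does not carry Stage III.3.
So the company prevails on this issue.
Per-issue: Issue I → union; Issue II → union; Issue III → company. The union must prevail on a majority of issues; overall, the union prevails.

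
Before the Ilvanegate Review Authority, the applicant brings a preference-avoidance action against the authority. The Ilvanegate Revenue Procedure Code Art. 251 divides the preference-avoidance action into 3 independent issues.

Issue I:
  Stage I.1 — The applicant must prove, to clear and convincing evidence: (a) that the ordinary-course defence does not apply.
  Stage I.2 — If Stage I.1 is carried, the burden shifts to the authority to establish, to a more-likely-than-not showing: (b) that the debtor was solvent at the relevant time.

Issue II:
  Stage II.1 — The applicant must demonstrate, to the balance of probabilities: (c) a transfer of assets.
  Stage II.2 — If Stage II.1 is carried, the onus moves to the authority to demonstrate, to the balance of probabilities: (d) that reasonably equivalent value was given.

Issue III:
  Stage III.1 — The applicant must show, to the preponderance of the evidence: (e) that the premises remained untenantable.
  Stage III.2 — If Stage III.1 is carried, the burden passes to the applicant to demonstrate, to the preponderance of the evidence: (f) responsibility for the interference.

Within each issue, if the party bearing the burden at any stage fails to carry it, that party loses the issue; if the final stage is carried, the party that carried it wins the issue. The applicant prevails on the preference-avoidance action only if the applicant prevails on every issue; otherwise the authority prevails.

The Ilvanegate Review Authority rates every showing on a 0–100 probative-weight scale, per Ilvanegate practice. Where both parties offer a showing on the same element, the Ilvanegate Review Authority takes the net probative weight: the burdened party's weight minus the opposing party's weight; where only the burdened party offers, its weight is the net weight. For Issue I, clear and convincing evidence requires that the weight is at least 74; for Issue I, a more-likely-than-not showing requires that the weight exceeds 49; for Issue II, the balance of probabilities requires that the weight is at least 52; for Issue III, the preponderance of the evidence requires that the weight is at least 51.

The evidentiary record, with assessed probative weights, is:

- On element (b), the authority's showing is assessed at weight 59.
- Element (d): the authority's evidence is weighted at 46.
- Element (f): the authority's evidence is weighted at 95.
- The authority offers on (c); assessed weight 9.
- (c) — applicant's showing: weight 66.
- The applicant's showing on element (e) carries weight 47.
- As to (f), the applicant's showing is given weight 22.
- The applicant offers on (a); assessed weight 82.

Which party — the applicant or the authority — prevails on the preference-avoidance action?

authority

— Issue I —
Stage I.1 — burden on applicant; standard: clear and convincing evidence (weight is at least 74).
    (a): 82 ≥ 74 [met]
  Stage I.1 carried; the burden shifts to the authority.
Stage I.2 — burden on authority; standard: a more-likely-than-not showing (weight exceeds 49).
    (b): 59 > 49 [met]
  Stage I.2 carried; the final stage is satisfied.
Every stage carried; the authority prevails on this issue.
— Issue II —
At Stage II.1 the applicant must meet the balance of probabilities (weight is at least 52): on (c) the weight is 66 less the opposing 9 gives net 57, which does reach 52, so (c) meets the standard.
  The applicant carries Stage II.1; the authority now bears the burden.
At Stage II.2 the authority must meet the balance of probabilities (weight is at least 52): on (d) the weight is 46, which does not reach 52, so (d) does not meet the standard.
  Stage II.2 not carried; the authority fails its burden.
The analysis ends at Stage II.2; the applicant prevails on this issue.
— Issue III —
Stage III.1 (applicant, the preponderance of the evidence, weight is at least 51): (e) 47 < 51 — fails.
  Not every element is met, so the applicant fails to carry Stage III.1.
The analysis ends at Stage III.1; the authority prevails on this issue.
Per-issue: Issue I → authority; Issue II → applicant; Issue III → authority. The applicant must prevail on every issue; overall, the authority prevails.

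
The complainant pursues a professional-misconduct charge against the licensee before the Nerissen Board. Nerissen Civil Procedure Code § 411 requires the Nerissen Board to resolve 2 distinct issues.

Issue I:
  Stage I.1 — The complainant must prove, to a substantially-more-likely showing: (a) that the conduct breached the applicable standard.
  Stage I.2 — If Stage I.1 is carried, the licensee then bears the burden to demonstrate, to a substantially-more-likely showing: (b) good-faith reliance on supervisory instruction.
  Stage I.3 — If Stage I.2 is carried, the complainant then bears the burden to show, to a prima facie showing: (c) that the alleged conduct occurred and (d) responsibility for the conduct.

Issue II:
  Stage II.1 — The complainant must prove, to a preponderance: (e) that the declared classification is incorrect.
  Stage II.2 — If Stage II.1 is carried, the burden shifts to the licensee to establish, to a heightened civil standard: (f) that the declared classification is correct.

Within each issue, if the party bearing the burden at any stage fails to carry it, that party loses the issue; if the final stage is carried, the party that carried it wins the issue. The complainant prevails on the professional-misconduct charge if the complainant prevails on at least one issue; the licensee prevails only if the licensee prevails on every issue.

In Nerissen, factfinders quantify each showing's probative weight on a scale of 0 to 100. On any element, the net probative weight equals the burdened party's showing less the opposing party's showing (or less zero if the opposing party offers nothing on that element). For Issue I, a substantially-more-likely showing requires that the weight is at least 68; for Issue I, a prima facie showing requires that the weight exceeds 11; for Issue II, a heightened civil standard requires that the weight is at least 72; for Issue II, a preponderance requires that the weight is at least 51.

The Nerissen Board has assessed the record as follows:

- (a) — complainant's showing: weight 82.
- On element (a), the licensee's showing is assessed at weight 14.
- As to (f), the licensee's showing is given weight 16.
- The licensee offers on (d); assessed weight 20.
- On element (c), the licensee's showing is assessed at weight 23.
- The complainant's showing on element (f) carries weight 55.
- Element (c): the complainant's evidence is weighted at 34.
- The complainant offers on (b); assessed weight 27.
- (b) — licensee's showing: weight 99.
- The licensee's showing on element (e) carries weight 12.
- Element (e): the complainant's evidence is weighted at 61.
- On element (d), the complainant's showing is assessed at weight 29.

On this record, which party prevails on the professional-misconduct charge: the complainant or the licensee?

— Issue I —
Stage I.1 (complainant, a substantially-more-likely showing, weight is at least 68): (a) net 82−14=68 ≥ 68 — meets.
  The complainant carries Stage I.1; the licensee now bears the burden.
Stage I.2 (licensee, a substantially-more-likely showing, weight is at least 68): (b) net 99−27=72 ≥ 68 — meets.
  All elements met. The burden passes to the complainant.
Stage I.3 (complainant, a prima facie showing, weight exceeds 11): (c) net 34−23=11 ≤ 11 — fails; (d) net 29−20=9 ≤ 11 — fails.
  The complainant does not carry Stage I.3.
The analysis ends at Stage I.3; the licensee prevails on this issue.
— Issue II —
At Stage II.1 the complainant must meet a preponderance (weight is at least 51): on (e) the weight is 61 less the opposing 12 gives net 49, < 51, so (e) does not meet the standard.
  Not every element is met, so the complainant fails to carry Stage II.1.
The licensee prevails on this issue.
Per-issue: Issue I → licensee; Issue II → licensee. The complainant must prevail on at least one issue; overall, the licensee prevails.

licensee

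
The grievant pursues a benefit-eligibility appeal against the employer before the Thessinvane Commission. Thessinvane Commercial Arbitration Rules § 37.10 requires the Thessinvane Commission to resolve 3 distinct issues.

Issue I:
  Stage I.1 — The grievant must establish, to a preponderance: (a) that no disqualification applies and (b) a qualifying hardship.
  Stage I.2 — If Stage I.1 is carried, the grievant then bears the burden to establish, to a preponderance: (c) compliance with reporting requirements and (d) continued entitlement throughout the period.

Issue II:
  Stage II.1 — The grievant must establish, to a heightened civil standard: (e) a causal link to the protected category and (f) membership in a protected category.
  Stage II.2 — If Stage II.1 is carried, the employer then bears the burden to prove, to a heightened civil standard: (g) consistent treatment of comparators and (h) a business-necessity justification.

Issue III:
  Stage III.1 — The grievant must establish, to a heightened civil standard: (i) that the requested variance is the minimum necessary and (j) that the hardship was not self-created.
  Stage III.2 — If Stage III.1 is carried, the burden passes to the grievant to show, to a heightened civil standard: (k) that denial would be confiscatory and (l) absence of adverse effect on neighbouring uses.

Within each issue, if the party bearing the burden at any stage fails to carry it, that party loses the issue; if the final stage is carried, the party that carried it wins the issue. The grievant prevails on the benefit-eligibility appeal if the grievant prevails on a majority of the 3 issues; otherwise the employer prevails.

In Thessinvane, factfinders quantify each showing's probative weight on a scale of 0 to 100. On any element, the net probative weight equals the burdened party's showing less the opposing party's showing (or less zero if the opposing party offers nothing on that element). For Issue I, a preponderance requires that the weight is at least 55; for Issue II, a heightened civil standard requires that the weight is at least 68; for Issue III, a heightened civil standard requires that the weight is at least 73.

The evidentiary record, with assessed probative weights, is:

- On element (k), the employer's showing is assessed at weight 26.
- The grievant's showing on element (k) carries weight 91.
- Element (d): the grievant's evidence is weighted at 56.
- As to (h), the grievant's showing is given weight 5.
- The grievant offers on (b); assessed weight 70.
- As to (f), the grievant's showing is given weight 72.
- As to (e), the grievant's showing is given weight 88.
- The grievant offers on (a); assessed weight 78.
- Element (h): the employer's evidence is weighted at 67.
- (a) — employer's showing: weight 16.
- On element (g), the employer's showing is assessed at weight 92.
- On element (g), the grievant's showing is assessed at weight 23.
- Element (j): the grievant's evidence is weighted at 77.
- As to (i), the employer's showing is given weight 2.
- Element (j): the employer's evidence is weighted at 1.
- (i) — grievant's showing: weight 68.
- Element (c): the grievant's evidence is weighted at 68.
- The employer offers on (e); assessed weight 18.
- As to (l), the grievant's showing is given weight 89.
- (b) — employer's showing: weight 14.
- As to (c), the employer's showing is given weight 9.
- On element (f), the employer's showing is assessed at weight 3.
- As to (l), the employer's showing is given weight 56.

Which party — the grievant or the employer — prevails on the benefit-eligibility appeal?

— Issue I —
Stage I.1 (grievant, a preponderance, weight is at least 55): (a) net 78−16=62 ≥ 55 — meets; (b) net 70−14=56 ≥ 55 — meets.
  Stage I.1 is satisfied; the grievant continues to bear the burden.
Stage I.2 (grievant, a preponderance, weight is at least 55): (c) net 68−9=59 ≥ 55 — meets; (d) 56 ≥ 55 — meets.
  Stage I.2 carried; the final stage is satisfied.
All stages carried — the grievant prevails on this issue.
— Issue II —
Stage II.1 (grievant, a heightened civil standard, weight is at least 68): (e) net 88−18=70 ≥ 68 — meets; (f) net 72−3=69 ≥ 68 — meets.
  The grievant carries Stage II.1; the employer now bears the burden.
Stage II.2 (employer, a heightened civil standard, weight is at least 68): (g) net 92−23=69 ≥ 68 — meets; (h) net 67−5=62 < 68 — fails.
  The employer does not carry Stage II.2.
The analysis ends at Stage II.2; the grievant prevails on this issue.
— Issue III —
Stage III.1 (grievant, a heightened civil standard, weight is at least 73): (i) net 68−2=66 < 73 — fails; (j) net 77−1=76 ≥ 73 — meets.
  Stage III.1 not carried; the grievant fails its burden.
The analysis ends at Stage III.1; the employer prevails on this issue.
Per-issue: Issue I → grievant; Issue II → grievant; Issue III → employer. The grievant must prevail on a majority of issues; overall, the grievant prevails.

grievant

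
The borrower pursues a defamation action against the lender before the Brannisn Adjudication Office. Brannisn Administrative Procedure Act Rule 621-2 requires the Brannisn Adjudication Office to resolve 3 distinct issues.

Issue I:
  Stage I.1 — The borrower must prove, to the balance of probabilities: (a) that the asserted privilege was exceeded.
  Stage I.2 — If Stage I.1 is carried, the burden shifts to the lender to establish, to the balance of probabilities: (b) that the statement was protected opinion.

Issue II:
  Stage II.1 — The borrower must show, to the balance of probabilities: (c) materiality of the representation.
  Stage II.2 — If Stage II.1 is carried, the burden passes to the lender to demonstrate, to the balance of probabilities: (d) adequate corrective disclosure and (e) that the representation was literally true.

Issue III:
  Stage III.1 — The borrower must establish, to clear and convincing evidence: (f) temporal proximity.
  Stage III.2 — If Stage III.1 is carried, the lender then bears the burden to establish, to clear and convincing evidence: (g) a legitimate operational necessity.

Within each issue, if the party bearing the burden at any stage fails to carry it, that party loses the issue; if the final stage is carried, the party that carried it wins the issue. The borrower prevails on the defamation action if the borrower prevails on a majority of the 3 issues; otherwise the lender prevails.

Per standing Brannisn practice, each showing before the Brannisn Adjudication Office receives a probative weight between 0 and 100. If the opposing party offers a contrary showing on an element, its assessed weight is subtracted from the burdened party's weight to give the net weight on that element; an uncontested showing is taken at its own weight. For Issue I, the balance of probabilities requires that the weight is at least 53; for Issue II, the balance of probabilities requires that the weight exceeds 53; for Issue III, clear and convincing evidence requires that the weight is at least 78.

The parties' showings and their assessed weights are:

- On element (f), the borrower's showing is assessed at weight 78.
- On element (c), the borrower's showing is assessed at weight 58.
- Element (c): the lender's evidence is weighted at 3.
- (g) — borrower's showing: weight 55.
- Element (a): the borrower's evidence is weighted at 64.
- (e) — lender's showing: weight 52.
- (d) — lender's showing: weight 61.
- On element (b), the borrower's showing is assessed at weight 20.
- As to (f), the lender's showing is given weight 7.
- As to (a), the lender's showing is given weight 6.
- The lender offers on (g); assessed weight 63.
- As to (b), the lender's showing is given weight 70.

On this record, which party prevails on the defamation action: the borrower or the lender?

borrower

— Issue I —
Stage I.1 (borrower, the balance of probabilities, weight is at least 53): (a) net 64−6=58 ≥ 53 — meets.
  All elements met. The burden passes to the lender.
Stage I.2 (lender, the balance of probabilities, weight is at least 53): (b) net 70−20=50 < 53 — fails.
  Not every element is met, so the lender fails to carry Stage I.2.
So the borrower prevails on this issue.
— Issue II —
Stage II.1 (borrower, the balance of probabilities, weight exceeds 53): (c) net 58−3=55 > 53 — meets.
  All elements met. The burden passes to the lender.
Stage II.2 (lender, the balance of probabilities, weight exceeds 53): (d) 61 > 53 — meets; (e) 52 ≤ 53 — fails.
  The lender does not carry Stage II.2.
The borrower prevails on this issue.
— Issue III —
At Stage III.1 the borrower must meet clear and convincing evidence (weight is at least 78): on (f) the weight is 78 less the opposing 7 gives net 71, which does not reach 78, so (f) does not meet the standard.
  The borrower does not carry Stage III.1.
So the lender prevails on this issue.
Per-issue: Issue I → borrower; Issue II → borrower; Issue III → lender. The borrower must prevail on a majority of issues; overall, the borrower prevails.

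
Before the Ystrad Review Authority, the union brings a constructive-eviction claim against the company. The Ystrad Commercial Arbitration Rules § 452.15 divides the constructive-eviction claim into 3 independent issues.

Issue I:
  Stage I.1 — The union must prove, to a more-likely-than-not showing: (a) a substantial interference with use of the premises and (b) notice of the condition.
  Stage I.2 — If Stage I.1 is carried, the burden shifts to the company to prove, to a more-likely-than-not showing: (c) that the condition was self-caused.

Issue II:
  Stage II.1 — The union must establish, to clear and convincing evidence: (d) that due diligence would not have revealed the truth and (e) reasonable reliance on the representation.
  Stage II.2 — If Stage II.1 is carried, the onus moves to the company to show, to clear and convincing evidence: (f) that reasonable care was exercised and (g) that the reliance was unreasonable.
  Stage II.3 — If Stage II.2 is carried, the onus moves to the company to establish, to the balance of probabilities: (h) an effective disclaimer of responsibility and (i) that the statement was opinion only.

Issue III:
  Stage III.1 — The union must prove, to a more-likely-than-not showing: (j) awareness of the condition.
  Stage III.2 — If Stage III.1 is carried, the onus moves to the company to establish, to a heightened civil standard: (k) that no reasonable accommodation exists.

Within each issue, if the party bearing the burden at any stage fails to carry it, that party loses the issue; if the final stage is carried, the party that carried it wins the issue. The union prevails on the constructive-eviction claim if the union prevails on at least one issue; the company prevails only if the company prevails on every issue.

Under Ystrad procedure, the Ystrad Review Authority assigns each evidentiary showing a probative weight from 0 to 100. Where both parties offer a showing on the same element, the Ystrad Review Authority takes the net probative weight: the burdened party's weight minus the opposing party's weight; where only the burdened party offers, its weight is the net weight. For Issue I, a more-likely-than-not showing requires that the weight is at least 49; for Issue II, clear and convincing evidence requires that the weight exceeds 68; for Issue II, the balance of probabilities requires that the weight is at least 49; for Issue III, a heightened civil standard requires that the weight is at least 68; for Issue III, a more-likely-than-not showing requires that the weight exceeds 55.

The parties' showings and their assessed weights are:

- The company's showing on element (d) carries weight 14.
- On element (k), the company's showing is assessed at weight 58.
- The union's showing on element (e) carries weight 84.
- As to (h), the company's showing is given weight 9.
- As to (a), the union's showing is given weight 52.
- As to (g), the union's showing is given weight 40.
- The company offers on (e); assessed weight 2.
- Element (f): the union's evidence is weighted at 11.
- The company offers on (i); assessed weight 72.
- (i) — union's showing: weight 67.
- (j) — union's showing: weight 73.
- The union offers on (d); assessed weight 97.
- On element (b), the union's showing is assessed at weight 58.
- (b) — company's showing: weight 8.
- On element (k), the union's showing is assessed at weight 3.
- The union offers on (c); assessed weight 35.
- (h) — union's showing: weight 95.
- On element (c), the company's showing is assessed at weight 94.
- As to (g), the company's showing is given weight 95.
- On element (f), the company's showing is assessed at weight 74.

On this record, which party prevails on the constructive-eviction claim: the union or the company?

union

— Issue I —
Stage I.1 — burden on union; standard: a more-likely-than-not showing (weight is at least 49).
    (a): 52 ≥ 49 [met]
    (b): 58 − 8 = 50 ≥ 49 [met]
  The union carries Stage I.1; the company now bears the burden.
Stage I.2 — burden on company; standard: a more-likely-than-not showing (weight is at least 49).
    (c): 94 − 35 = 59 ≥ 49 [met]
  All elements met at the final stage.
Every stage carried; the company prevails on this issue.
— Issue II —
Stage II.1 — burden on union; standard: clear and convincing evidence (weight exceeds 68).
    (d): 97 − 14 = 83 > 68 [met]
    (e): 84 − 2 = 82 > 68 [met]
  The union carries Stage II.1; the company now bears the burden.
Stage II.2 — burden on company; standard: clear and convincing evidence (weight exceeds 68).
    (f): 74 − 11 = 63 ≤ 68 [not met]
    (g): 95 − 40 = 55 ≤ 68 [not met]
  Stage II.2 not carried; the company fails its burden.
The analysis ends at Stage II.2; the union prevails on this issue.
— Issue III —
At Stage III.1 the union must meet a more-likely-than-not showing (weight exceeds 55): on (j) the weight is 73, which does exceed 55, so (j) meets the standard.
  Stage III.1 is satisfied; the onus moves to the company.
At Stage III.2 the company must meet a heightened civil standard (weight is at least 68): on (k) the weight is 58 less the opposing 3 gives net 55, which does not reach 68, so (k) does not meet the standard.
  Not every element is met, so the company fails to carry Stage III.2.
So the union prevails on this issue.
Per-issue: Issue I → company; Issue II → union; Issue III → union. The union must prevail on at least one issue; overall, the union prevails.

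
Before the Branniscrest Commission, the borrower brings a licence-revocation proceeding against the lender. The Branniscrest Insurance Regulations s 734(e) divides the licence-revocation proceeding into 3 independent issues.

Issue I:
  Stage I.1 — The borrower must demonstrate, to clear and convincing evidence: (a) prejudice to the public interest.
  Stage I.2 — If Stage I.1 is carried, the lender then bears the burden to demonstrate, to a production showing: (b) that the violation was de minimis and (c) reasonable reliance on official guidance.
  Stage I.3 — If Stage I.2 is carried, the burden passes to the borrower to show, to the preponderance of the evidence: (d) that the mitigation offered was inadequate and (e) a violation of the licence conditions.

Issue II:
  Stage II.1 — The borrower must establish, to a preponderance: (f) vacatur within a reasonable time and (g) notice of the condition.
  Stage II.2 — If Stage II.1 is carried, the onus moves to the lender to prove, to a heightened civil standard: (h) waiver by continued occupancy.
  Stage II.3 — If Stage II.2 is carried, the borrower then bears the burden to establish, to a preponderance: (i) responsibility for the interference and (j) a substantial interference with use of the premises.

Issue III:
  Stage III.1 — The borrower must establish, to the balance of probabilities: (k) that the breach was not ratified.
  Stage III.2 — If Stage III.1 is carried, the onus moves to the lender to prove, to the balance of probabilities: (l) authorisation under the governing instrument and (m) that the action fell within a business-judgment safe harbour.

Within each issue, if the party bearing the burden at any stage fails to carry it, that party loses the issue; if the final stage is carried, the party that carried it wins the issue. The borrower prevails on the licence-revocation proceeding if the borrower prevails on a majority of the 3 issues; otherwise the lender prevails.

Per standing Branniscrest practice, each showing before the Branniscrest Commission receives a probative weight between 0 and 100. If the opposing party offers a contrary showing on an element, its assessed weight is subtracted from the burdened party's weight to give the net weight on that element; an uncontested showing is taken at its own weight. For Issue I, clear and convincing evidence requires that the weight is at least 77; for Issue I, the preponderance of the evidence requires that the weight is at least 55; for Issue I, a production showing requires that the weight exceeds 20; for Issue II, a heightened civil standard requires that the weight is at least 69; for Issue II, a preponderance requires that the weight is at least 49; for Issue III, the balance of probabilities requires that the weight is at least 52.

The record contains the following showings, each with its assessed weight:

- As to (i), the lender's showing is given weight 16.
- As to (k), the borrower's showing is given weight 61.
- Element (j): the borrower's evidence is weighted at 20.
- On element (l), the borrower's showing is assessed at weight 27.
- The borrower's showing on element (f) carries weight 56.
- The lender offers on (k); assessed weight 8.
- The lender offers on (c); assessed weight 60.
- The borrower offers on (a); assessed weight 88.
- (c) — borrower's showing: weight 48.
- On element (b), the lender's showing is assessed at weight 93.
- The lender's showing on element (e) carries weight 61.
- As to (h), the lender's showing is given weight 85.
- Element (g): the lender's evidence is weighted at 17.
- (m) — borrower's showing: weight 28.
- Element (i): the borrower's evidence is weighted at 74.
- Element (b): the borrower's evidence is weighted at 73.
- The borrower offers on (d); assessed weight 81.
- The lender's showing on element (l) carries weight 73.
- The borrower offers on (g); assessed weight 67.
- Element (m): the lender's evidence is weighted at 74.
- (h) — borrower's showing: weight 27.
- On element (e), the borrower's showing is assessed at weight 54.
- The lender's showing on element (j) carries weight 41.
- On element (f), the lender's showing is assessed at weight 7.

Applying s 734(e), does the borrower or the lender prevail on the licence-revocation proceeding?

borrower

— Issue I —
Stage I.1 (borrower, clear and convincing evidence, weight is at least 77): (a) 88 ≥ 77 — meets.
  All elements met. The burden passes to the lender.
Stage I.2 (lender, a production showing, weight exceeds 20): (b) net 93−73=20 ≤ 20 — fails; (c) net 60−48=12 ≤ 20 — fails.
  Stage I.2 not carried; the lender fails its burden.
The analysis ends at Stage I.2; the borrower prevails on this issue.
— Issue II —
At Stage II.1 the borrower must meet a preponderance (weight is at least 49): on (f) the weight is 56 less the opposing 7 gives net 49, which does reach 49, so (f) meets the standard; on (g) the weight is 67 less the opposing 17 gives net 50, ≥ 49, so (g) meets the standard.
  Stage II.1 is satisfied; the onus moves to the lender.
At Stage II.2 the lender must meet a heightened civil standard (weight is at least 69): on (h) the weight is 85 less the opposing 27 gives net 58, < 69, so (h) does not meet the standard.
  Stage II.2 not carried; the lender fails its burden.
The analysis ends at Stage II.2; the borrower prevails on this issue.
— Issue III —
Stage III.1 — burden on borrower; standard: the balance of probabilities (weight is at least 52).
    (k): 61 − 8 = 53 ≥ 52 [met]
  The borrower carries Stage III.1; the lender now bears the burden.
Stage III.2 — burden on lender; standard: the balance of probabilities (weight is at least 52).
    (l): 73 − 27 = 46 < 52 [not met]
    (m): 74 − 28 = 46 < 52 [not met]
  Stage III.2 not carried; the lender fails its burden.
The borrower prevails on this issue.
Per-issue: Issue I → borrower; Issue II → borrower; Issue III → borrower. The borrower must prevail on a majority of issues; overall, the borrower prevails.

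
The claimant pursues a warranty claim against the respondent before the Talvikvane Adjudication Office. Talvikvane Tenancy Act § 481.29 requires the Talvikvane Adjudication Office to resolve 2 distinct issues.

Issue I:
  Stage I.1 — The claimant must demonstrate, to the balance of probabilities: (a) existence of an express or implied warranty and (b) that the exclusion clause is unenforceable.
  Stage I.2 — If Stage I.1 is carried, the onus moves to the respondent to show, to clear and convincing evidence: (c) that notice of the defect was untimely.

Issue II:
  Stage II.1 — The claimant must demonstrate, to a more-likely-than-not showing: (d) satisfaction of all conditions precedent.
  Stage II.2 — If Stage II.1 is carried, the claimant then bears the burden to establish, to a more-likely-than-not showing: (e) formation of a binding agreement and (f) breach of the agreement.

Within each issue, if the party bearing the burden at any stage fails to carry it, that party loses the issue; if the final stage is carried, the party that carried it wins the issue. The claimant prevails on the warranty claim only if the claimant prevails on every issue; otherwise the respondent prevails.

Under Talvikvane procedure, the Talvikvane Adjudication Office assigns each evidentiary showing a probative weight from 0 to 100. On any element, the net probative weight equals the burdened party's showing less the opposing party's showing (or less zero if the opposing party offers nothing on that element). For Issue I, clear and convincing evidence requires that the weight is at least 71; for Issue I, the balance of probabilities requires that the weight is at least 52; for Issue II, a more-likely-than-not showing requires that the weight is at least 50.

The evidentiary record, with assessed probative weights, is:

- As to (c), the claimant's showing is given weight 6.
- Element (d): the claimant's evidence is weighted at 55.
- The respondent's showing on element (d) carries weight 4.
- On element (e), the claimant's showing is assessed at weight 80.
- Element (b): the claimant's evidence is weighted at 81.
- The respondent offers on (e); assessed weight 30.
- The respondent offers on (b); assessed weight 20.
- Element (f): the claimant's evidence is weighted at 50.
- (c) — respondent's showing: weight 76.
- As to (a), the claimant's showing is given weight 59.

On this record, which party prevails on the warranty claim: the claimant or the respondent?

— Issue I —
Stage I.1 — burden on claimant; standard: the balance of probabilities (weight is at least 52).
    (a): 59 ≥ 52 [met]
    (b): 81 − 20 = 61 ≥ 52 [met]
  Stage I.1 is satisfied; the onus moves to the respondent.
Stage I.2 — burden on respondent; standard: clear and convincing evidence (weight is at least 71).
    (c): 76 − 6 = 70 < 71 [not met]
  Not every element is met, so the respondent fails to carry Stage I.2.
So the claimant prevails on this issue.
— Issue II —
Stage II.1 — burden on claimant; standard: a more-likely-than-not showing (weight is at least 50).
    (d): 55 − 4 = 51 ≥ 50 [met]
  All elements met. The claimant retains the burden for Stage II.2.
Stage II.2 — burden on claimant; standard: a more-likely-than-not showing (weight is at least 50).
    (e): 80 − 30 = 50 ≥ 50 [met]
    (f): 50 ≥ 50 [met]
  All elements met at the final stage.
Every stage carried; the claimant prevails on this issue.
Per-issue: Issue I → claimant; Issue II → claimant. The claimant must prevail on every issue; overall, the claimant prevails.

claimant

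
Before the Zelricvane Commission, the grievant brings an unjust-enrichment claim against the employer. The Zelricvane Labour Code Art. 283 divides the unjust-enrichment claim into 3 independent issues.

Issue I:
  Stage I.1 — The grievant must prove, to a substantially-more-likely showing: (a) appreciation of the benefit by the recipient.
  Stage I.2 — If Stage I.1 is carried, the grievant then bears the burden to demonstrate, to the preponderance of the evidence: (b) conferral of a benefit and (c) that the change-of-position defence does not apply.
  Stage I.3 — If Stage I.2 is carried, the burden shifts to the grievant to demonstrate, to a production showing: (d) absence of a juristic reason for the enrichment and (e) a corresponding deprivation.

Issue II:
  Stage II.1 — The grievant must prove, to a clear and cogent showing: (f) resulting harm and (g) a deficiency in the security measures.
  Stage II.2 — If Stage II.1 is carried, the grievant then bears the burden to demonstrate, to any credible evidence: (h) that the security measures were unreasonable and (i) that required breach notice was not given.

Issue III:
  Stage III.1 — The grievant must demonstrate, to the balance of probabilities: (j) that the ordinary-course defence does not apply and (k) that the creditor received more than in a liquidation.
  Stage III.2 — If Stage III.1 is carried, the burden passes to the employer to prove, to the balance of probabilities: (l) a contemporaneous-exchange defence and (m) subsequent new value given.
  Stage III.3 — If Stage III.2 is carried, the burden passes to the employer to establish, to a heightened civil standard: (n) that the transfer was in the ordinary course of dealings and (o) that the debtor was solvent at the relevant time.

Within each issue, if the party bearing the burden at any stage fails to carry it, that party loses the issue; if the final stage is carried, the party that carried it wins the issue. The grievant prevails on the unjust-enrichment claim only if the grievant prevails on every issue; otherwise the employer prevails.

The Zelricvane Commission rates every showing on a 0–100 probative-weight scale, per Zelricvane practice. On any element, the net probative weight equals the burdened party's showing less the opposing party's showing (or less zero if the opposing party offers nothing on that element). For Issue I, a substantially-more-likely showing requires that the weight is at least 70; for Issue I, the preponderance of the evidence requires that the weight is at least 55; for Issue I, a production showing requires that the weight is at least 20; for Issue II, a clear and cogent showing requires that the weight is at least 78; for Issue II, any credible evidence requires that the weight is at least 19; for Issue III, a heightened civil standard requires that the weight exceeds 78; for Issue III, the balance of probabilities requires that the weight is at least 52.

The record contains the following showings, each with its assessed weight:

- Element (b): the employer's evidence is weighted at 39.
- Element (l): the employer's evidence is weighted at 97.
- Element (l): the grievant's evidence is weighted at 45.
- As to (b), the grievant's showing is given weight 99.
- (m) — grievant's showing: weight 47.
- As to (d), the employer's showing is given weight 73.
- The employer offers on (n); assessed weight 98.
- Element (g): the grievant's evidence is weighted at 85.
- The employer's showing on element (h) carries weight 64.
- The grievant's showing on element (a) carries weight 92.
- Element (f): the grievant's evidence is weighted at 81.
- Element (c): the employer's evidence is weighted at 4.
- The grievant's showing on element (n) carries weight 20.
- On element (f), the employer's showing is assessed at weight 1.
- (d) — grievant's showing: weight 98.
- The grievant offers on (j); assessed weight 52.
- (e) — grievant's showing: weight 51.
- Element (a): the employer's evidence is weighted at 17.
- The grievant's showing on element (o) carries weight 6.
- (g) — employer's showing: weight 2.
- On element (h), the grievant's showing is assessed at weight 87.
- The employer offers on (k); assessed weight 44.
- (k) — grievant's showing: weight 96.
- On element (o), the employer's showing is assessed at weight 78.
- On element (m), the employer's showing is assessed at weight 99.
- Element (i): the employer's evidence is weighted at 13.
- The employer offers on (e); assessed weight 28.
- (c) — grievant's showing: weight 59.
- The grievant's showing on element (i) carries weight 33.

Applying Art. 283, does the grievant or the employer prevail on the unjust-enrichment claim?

grievant

— Issue I —
Stage I.1 (grievant, a substantially-more-likely showing, weight is at least 70): (a) net 92−17=75 ≥ 70 — meets.
  Stage I.1 is satisfied; the grievant continues to bear the burden.
Stage I.2 (grievant, the preponderance of the evidence, weight is at least 55): (b) net 99−39=60 ≥ 55 — meets; (c) net 59−4=55 ≥ 55 — meets.
  Stage I.2 carried; the burden remains with the grievant.
Stage I.3 (grievant, a production showing, weight is at least 20): (d) net 98−73=25 ≥ 20 — meets; (e) net 51−28=23 ≥ 20 — meets.
  All elements met at the final stage.
All stages carried — the grievant prevails on this issue.
— Issue II —
Stage II.1 — burden on grievant; standard: a clear and cogent showing (weight is at least 78).
    (f): 81 − 1 = 80 ≥ 78 [met]
    (g): 85 − 2 = 83 ≥ 78 [met]
  Stage II.1 carried; the burden remains with the grievant.
Stage II.2 — burden on grievant; standard: any credible evidence (weight is at least 19).
    (h): 87 − 64 = 23 ≥ 19 [met]
    (i): 33 − 13 = 20 ≥ 19 [met]
  The grievant carries the last stage.
With every stage satisfied, the grievant prevails on this issue.
— Issue III —
At Stage III.1 the grievant must meet the balance of probabilities (weight is at least 52): on (j) the weight is 52, ≥ 52, so (j) meets the standard; on (k) the weight is 96 less the opposing 44 gives net 52, ≥ 52, so (k) meets the standard.
  The grievant carries Stage III.1; the employer now bears the burden.
At Stage III.2 the employer must meet the balance of probabilities (weight is at least 52): on (l) the weight is 97 less the opposing 45 gives net 52, which does reach 52, so (l) meets the standard; on (m) the weight is 99 less the opposing 47 gives net 52, which does reach 52, so (m) meets the standard.
  Stage III.2 is satisfied; the employer continues to bear the burden.
At Stage III.3 the employer must meet a heightened civil standard (weight exceeds 78): on (n) the weight is 98 less the opposing 20 gives net 78, ≤ 78, so (n) does not meet the standard; on (o) the weight is 78 less the opposing 6 gives net 72, ≤ 78, so (o) does not meet the standard.
  Not every element is met, so the employer fails to carry Stage III.3.
The analysis ends at Stage III.3; the grievant prevails on this issue.
Per-issue: Issue I → grievant; Issue II → grievant; Issue III → grievant. The grievant must prevail on every issue; overall, the grievant prevails.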